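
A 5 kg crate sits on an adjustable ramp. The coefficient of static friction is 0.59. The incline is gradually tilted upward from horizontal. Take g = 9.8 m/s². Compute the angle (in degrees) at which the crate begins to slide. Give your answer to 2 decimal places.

30.54°

At the threshold of sliding, static friction is at its maximum μ_s N and exactly balances the weight component along the incline: mg sin θ = μ_s mg cos θ.
Hence tan θ = μ_s = 0.59, so θ = arctan(0.59) = 30.5406°.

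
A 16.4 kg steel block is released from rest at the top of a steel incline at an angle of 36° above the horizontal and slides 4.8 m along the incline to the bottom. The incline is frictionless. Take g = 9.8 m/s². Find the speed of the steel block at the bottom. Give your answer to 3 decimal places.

7.436 m/s

The weight component along the incline is mg sin 36° = 94.469 N and the normal force is N = mg cos 36° = 130.025 N.
With no friction, a = g sin 36° = 5.7603 m/s².
Starting from rest over a distance of 4.8 m, v² = 2aL = 2 × 5.7603 × 4.8 = 55.2989, so v = 7.4363 m/s.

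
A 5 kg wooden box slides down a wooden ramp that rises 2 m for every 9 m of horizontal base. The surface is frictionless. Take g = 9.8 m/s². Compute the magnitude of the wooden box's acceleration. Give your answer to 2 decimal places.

Resolving the weight along the incline: the component pulling the wooden box down the slope is mg sin 12.53° = 5 × 9.8 × 0.2169 = 10.628 N, and the normal force is N = mg cos 12.53° = 5 × 9.8 × 0.9762 = 47.834 N.
With no friction the net force along the incline is 10.628 N, so a = g sin 12.53° = 10.628 / 5 = 2.1256 m/s².

2.13 m/s²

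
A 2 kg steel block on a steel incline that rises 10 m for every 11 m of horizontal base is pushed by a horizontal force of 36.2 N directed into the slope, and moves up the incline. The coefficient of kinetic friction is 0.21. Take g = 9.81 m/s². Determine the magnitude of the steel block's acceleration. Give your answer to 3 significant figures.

2.71 m/s²

The horizontal push has components F cos 42.27° = 36.2 × 0.7399 = 26.784 N up the incline and F sin 42.27° = 36.2 × 0.6727 = 24.352 N pressing into the surface.
The normal force is therefore N = mg cos 42.27° + F sin 42.27° = 14.517 + 24.352 = 38.869 N, and kinetic friction down the slope is μN = 0.21 × 38.869 = 8.162 N.
Along the incline: F cos 42.27° − mg sin 42.27° − μN = ma, so 26.784 − 13.198 − 8.162 = 2 a, giving a = 2.7120 m/s².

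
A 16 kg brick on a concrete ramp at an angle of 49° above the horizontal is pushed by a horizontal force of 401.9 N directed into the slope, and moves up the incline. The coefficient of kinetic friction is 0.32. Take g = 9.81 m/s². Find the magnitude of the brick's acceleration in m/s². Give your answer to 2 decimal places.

The horizontal push has components F cos 49° = 401.9 × 0.6561 = 263.687 N up the incline and F sin 49° = 401.9 × 0.7547 = 303.314 N pressing into the surface.
The normal force is therefore N = mg cos 49° + F sin 49° = 102.981 + 303.314 = 406.295 N, and kinetic friction down the slope is μN = 0.32 × 406.295 = 130.014 N.
Along the incline: F cos 49° − mg sin 49° − μN = ma, so 263.687 − 118.458 − 130.014 = 16 a, giving a = 0.9509 m/s².

0.95 m/s²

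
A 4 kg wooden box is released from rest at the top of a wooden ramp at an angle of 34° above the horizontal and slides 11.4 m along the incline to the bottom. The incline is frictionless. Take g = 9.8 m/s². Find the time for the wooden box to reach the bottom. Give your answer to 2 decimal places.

The weight component along the incline is mg sin 34° = 21.920 N and the normal force is N = mg cos 34° = 32.498 N.
With no friction, a = g sin 34° = 5.4801 m/s².
Starting from rest, L = ½at², so t = √(2L/a) = √(2 × 11.4 / 5.4801) = 2.0397 s.

2.04 s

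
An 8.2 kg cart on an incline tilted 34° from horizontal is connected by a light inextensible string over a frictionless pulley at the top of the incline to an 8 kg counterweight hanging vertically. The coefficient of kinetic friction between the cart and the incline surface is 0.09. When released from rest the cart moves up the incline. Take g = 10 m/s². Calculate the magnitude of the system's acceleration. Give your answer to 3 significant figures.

For the cart on the incline: the weight component along the slope is m₁g sin 34° = 8.2 × 10 × 0.5592 = 45.854 N and the normal force is N = m₁g cos 34° = 67.981 N.
Kinetic friction opposes the cart's motion up the incline: f = μN = 0.09 × 67.981 = 6.118 N acting down the slope.
Newton's second law for the cart (up-slope positive): T − 45.854 − 6.118 = 8.2 a. For the hanging counterweight (downward positive): 8 × 10 − T = 8 a.
Adding the two equations eliminates T: 28.028 = 16.2 a, so a = 1.7301 m/s².

1.73 m/s²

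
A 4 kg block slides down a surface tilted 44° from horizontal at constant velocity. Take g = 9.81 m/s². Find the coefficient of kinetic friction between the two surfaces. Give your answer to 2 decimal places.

At constant velocity the net force along the incline is zero: mg sin 44° = μ mg cos 44°.
So μ = tan 44° = 0.6947 / 0.7193 = 0.9658.

0.97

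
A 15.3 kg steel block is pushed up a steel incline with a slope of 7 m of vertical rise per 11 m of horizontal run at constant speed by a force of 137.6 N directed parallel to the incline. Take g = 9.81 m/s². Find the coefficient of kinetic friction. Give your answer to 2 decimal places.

0.45

At constant speed ΣF = 0 along the incline. The applied 137.6 N acts up the slope; the weight component mg sin 32.47° = 80.581 N and kinetic friction μN both act down the slope.
So 137.6 = 80.581 + μ × 126.628, giving μ = (137.6 − 80.581) / 126.628 = 0.4503.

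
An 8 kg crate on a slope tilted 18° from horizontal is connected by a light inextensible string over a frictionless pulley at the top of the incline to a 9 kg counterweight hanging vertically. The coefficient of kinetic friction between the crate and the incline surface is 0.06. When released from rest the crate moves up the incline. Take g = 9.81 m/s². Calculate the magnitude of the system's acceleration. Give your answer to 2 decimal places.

For the crate on the incline: the weight component along the slope is m₁g sin 18° = 8 × 9.81 × 0.3090 = 24.250 N and the normal force is N = m₁g cos 18° = 74.639 N.
Kinetic friction opposes the crate's motion up the incline: f = μN = 0.06 × 74.639 = 4.478 N acting down the slope.
Newton's second law for the crate (up-slope positive): T − 24.250 − 4.478 = 8 a. For the hanging counterweight (downward positive): 9 × 9.81 − T = 9 a.
Adding the two equations eliminates T: 59.562 = 17 a, so a = 3.5036 m/s².

3.50 m/s²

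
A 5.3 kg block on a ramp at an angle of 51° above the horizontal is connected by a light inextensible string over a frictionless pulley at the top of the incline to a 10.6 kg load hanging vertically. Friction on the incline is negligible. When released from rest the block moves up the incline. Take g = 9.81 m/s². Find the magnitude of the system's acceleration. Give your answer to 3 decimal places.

3.999 m/s²

For the block on the incline: the weight component along the slope is m₁g sin 51° = 5.3 × 9.81 × 0.7771 = 40.404 N and the normal force is N = m₁g cos 51° = 32.720 N.
Newton's second law for the block (up-slope positive): T − 40.404 = 5.3 a. For the hanging load (downward positive): 10.6 × 9.81 − T = 10.6 a.
Adding the two equations eliminates T: 63.582 = 15.9 a, so a = 3.9989 m/s².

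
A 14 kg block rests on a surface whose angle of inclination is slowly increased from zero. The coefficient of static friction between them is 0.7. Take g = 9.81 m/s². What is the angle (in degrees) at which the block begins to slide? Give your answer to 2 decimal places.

34.99°

At the threshold of sliding, static friction is at its maximum μ_s N and exactly balances the weight component along the incline: mg sin θ = μ_s mg cos θ.
Hence tan θ = μ_s = 0.7, so θ = arctan(0.7) = 34.9920°.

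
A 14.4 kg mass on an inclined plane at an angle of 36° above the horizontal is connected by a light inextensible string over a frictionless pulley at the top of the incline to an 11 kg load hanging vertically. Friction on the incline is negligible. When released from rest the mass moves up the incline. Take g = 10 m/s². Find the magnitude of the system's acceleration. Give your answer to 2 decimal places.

For the mass on the incline: the weight component along the slope is m₁g sin 36° = 14.4 × 10 × 0.5878 = 84.643 N and the normal force is N = m₁g cos 36° = 116.498 N.
Newton's second law for the mass (up-slope positive): T − 84.643 = 14.4 a. For the hanging load (downward positive): 11 × 10 − T = 11 a.
Adding the two equations eliminates T: 25.357 = 25.4 a, so a = 0.9983 m/s².

1.00 m/s²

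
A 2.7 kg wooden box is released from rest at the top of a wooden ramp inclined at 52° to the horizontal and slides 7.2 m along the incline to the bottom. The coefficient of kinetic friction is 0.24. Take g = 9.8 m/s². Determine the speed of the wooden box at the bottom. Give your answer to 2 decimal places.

9.51 m/s

The weight component along the incline is mg sin 52° = 20.851 N and the normal force is N = mg cos 52° = 16.290 N.
Friction up the slope is f = μN = 0.24 × 16.290 = 3.910 N, so the net downslope force is 20.851 − 3.910 = 16.941 N and a = 16.941 / 2.7 = 6.2744 m/s².
Starting from rest over a distance of 7.2 m, v² = 2aL = 2 × 6.2744 × 7.2 = 90.3514, so v = 9.5053 m/s.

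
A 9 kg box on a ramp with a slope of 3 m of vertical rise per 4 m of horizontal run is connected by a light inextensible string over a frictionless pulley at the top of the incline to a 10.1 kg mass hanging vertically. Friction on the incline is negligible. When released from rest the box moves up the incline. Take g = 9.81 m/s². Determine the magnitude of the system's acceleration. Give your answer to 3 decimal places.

For the box on the incline: the weight component along the slope is m₁g sin 36.87° = 9 × 9.81 × 0.6000 = 52.974 N and the normal force is N = m₁g cos 36.87° = 70.632 N.
Newton's second law for the box (up-slope positive): T − 52.974 = 9 a. For the hanging mass (downward positive): 10.1 × 9.81 − T = 10.1 a.
Adding the two equations eliminates T: 46.107 = 19.1 a, so a = 2.4140 m/s².

2.414 m/s²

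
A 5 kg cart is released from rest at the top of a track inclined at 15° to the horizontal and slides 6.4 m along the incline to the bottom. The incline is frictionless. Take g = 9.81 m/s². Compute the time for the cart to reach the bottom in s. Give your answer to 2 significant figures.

The weight component along the incline is mg sin 15° = 12.695 N and the normal force is N = mg cos 15° = 47.379 N.
With no friction, a = g sin 15° = 2.5390 m/s².
Starting from rest, L = ½at², so t = √(2L/a) = √(2 × 6.4 / 2.5390) = 2.2453 s.

2.2 s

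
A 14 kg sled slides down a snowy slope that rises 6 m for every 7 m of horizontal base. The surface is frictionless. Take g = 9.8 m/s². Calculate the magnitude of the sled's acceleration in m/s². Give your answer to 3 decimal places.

6.378 m/s²

Resolving the weight along the incline: the component pulling the sled down the slope is mg sin 40.60° = 14 × 9.8 × 0.6508 = 89.290 N, and the normal force is N = mg cos 40.60° = 14 × 9.8 × 0.7593 = 104.176 N.
With no friction the net force along the incline is 89.290 N, so a = g sin 40.60° = 89.290 / 14 = 6.3779 m/s².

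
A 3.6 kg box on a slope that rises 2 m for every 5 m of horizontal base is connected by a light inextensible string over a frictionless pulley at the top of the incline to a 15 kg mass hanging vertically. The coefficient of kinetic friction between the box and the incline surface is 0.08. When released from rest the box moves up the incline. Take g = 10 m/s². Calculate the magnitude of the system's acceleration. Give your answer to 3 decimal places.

For the box on the incline: the weight component along the slope is m₁g sin 21.80° = 3.6 × 10 × 0.3714 = 13.370 N and the normal force is N = m₁g cos 21.80° = 33.425 N.
Kinetic friction opposes the box's motion up the incline: f = μN = 0.08 × 33.425 = 2.674 N acting down the slope.
Newton's second law for the box (up-slope positive): T − 13.370 − 2.674 = 3.6 a. For the hanging mass (downward positive): 15 × 10 − T = 15 a.
Adding the two equations eliminates T: 133.956 = 18.6 a, so a = 7.2019 m/s².

7.202 m/s²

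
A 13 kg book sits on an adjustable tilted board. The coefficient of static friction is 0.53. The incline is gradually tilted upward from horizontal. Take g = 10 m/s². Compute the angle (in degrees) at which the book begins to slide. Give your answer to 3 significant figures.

27.9°

At the threshold of sliding, static friction is at its maximum μ_s N and exactly balances the weight component along the incline: mg sin θ = μ_s mg cos θ.
Hence tan θ = μ_s = 0.53, so θ = arctan(0.53) = 27.9236°.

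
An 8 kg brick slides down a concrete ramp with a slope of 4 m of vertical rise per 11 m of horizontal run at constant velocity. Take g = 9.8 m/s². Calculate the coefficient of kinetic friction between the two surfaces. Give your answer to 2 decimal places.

At constant velocity the net force along the incline is zero: mg sin 19.98° = μ mg cos 19.98°.
So μ = tan 19.98° = 0.3417 / 0.9398 = 0.3636.

0.36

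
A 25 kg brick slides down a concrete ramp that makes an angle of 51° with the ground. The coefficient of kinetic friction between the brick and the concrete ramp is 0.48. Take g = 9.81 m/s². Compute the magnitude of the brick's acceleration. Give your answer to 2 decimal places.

4.66 m/s²

Resolving the weight along the incline: the component pulling the brick down the slope is mg sin 51° = 25 × 9.81 × 0.7771 = 190.584 N, and the normal force is N = mg cos 51° = 25 × 9.81 × 0.6293 = 154.336 N.
Kinetic friction acts up the slope with magnitude f = μN = 0.48 × 154.336 = 74.081 N.
Net force along the incline is 190.584 − 74.081 = 116.503 N, so a = 116.503 / 25 = 4.6601 m/s².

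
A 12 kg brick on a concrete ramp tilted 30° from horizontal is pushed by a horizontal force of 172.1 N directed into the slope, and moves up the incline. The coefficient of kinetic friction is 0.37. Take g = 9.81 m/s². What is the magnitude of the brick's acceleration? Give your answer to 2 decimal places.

The horizontal push has components F cos 30° = 172.1 × 0.8660 = 149.039 N up the incline and F sin 30° = 172.1 × 0.5000 = 86.050 N pressing into the surface.
The normal force is therefore N = mg cos 30° + F sin 30° = 101.946 + 86.050 = 187.996 N, and kinetic friction down the slope is μN = 0.37 × 187.996 = 69.559 N.
Along the incline: F cos 30° − mg sin 30° − μN = ma, so 149.039 − 58.860 − 69.559 = 12 a, giving a = 1.7183 m/s².

1.72 m/s²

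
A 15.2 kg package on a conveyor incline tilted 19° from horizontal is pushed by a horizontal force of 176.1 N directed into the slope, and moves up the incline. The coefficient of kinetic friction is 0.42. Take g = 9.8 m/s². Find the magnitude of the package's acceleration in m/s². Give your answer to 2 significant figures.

2.3 m/s²

The horizontal push has components F cos 19° = 176.1 × 0.9455 = 166.503 N up the incline and F sin 19° = 176.1 × 0.3256 = 57.338 N pressing into the surface.
The normal force is therefore N = mg cos 19° + F sin 19° = 140.842 + 57.338 = 198.180 N, and kinetic friction down the slope is μN = 0.42 × 198.180 = 83.236 N.
Along the incline: F cos 19° − mg sin 19° − μN = ma, so 166.503 − 48.501 − 83.236 = 15.2 a, giving a = 2.2872 m/s².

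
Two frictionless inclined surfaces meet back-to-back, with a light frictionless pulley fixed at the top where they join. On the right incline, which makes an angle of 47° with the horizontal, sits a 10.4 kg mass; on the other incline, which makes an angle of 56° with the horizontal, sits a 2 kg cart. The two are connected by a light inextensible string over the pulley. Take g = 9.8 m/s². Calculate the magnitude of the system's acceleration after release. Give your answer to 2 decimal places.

4.70 m/s²

Resolve each weight along its own incline: the 10.4 kg mass has component 10.4 × 9.8 × sin 47° = 74.540 N down its slope, and the 2 kg mass has 2 × 9.8 × sin 56° = 16.249 N down its slope.
The 10.4 kg side's 74.540 N exceeds the other side's 16.249 N, so that mass slides down and the 2 kg mass slides up. Taking that direction as positive, Newton's second law for the whole system gives 74.540 − 16.249 = (10.4 + 2) a, so a = 58.291 / 12.4 = 4.7009 m/s².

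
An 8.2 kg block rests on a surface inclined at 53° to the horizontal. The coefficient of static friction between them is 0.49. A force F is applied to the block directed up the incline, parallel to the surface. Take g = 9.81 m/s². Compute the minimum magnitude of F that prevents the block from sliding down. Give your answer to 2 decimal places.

40.52 N

The normal force is N = mg cos 53° = 48.411 N. With F at its minimum the block is on the verge of sliding down, so static friction is at its maximum μ_s N = 0.49 × 48.411 = 23.721 N and acts up the slope.
Equilibrium along the incline: F + μ_s N = mg sin 53°, so F = 64.244 − 23.721 = 40.523 N.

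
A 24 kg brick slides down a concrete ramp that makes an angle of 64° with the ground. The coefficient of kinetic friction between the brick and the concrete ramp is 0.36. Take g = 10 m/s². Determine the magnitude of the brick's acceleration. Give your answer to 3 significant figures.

Resolving the weight along the incline: the component pulling the brick down the slope is mg sin 64° = 24 × 10 × 0.8988 = 215.712 N, and the normal force is N = mg cos 64° = 24 × 10 × 0.4384 = 105.216 N.
Kinetic friction acts up the slope with magnitude f = μN = 0.36 × 105.216 = 37.878 N.
Net force along the incline is 215.712 − 37.878 = 177.834 N, so a = 177.834 / 24 = 7.4097 m/s².

7.41 m/s²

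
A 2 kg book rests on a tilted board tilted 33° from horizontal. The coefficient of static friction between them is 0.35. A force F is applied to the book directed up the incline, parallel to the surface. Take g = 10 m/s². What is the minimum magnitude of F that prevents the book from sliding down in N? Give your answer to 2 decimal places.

The normal force is N = mg cos 33° = 16.773 N. With F at its minimum the book is on the verge of sliding down, so static friction is at its maximum μ_s N = 0.35 × 16.773 = 5.871 N and acts up the slope.
Equilibrium along the incline: F + μ_s N = mg sin 33°, so F = 10.893 − 5.871 = 5.022 N.

5.02 N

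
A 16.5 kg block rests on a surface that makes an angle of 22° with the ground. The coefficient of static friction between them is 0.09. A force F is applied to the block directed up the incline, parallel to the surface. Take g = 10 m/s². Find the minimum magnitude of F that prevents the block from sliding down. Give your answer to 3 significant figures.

48.0 N

The normal force is N = mg cos 22° = 152.985 N. With F at its minimum the block is on the verge of sliding down, so static friction is at its maximum μ_s N = 0.09 × 152.985 = 13.769 N and acts up the slope.
Equilibrium along the incline: F + μ_s N = mg sin 22°, so F = 61.810 − 13.769 = 48.041 N.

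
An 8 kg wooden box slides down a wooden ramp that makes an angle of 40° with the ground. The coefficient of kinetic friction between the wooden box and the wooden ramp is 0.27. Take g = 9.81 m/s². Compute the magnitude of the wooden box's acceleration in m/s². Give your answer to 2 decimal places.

4.28 m/s²

Resolving the weight along the incline: the component pulling the wooden box down the slope is mg sin 40° = 8 × 9.81 × 0.6428 = 50.447 N, and the normal force is N = mg cos 40° = 8 × 9.81 × 0.7660 = 60.116 N.
Kinetic friction acts up the slope with magnitude f = μN = 0.27 × 60.116 = 16.231 N.
Net force along the incline is 50.447 − 16.231 = 34.216 N, so a = 34.216 / 8 = 4.2770 m/s².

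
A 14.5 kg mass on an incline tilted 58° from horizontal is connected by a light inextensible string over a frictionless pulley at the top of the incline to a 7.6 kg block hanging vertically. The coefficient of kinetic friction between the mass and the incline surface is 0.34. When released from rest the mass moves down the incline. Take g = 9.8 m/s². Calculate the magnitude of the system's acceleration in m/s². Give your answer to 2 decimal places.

0.92 m/s²

For the mass on the incline: the weight component along the slope is m₁g sin 58° = 14.5 × 9.8 × 0.8480 = 120.501 N and the normal force is N = m₁g cos 58° = 75.302 N.
Kinetic friction opposes the mass's motion down the incline: f = μN = 0.34 × 75.302 = 25.603 N acting up the slope.
Newton's second law for the mass (down-slope positive): 120.501 − 25.603 − T = 14.5 a. For the hanging block (upward positive): T − 7.6 × 9.8 = 7.6 a.
Adding the two equations eliminates T: 20.418 = 22.1 a, so a = 0.9239 m/s².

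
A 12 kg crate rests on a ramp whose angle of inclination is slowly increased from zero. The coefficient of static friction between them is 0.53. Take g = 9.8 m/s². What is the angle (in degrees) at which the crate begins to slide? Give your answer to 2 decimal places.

At the threshold of sliding, static friction is at its maximum μ_s N and exactly balances the weight component along the incline: mg sin θ = μ_s mg cos θ.
Hence tan θ = μ_s = 0.53, so θ = arctan(0.53) = 27.9236°.

27.92°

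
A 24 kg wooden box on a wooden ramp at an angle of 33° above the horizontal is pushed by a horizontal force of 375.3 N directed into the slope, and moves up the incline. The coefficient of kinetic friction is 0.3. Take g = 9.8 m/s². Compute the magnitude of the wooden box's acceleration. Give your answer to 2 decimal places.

2.76 m/s²

The horizontal push has components F cos 33° = 375.3 × 0.8387 = 314.764 N up the incline and F sin 33° = 375.3 × 0.5446 = 204.388 N pressing into the surface.
The normal force is therefore N = mg cos 33° + F sin 33° = 197.262 + 204.388 = 401.650 N, and kinetic friction down the slope is μN = 0.3 × 401.650 = 120.495 N.
Along the incline: F cos 33° − mg sin 33° − μN = ma, so 314.764 − 128.090 − 120.495 = 24 a, giving a = 2.7575 m/s².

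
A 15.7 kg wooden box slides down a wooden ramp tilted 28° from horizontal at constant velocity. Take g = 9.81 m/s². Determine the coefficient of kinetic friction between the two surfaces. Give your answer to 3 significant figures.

At constant velocity the net force along the incline is zero: mg sin 28° = μ mg cos 28°.
So μ = tan 28° = 0.4695 / 0.8829 = 0.5318.

0.532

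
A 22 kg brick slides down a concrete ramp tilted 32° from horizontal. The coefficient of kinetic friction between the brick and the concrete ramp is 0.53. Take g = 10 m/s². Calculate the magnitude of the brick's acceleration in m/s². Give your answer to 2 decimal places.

Resolving the weight along the incline: the component pulling the brick down the slope is mg sin 32° = 22 × 10 × 0.5299 = 116.578 N, and the normal force is N = mg cos 32° = 22 × 10 × 0.8480 = 186.560 N.
Kinetic friction acts up the slope with magnitude f = μN = 0.53 × 186.560 = 98.877 N.
Net force along the incline is 116.578 − 98.877 = 17.701 N, so a = 17.701 / 22 = 0.8046 m/s².

0.80 m/s²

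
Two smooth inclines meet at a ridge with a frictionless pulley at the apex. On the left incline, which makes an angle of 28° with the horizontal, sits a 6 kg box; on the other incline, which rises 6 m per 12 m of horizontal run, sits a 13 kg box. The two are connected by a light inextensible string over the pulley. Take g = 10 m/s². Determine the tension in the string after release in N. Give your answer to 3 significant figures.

37.6 N

Resolve each weight along its own incline: the 6 kg mass has component 6 × 10 × sin 28° = 28.168 N down its slope, and the 13 kg mass has 13 × 10 × sin 26.57° = 58.138 N down its slope.
The 13 kg side's 58.138 N exceeds the other side's 28.168 N, so that mass slides down and the 6 kg mass slides up. Taking that direction as positive, Newton's second law for the whole system gives 58.138 − 28.168 = (6 + 13) a, so a = 29.970 / 19 = 1.5774 m/s².
For the 6 kg mass (up-slope positive): T − 28.168 = 6 × 1.5774, so T = 37.632 N.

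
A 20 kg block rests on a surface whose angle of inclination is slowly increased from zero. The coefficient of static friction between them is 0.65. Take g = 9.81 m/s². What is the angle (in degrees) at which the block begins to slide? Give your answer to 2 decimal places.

33.02°

At the threshold of sliding, static friction is at its maximum μ_s N and exactly balances the weight component along the incline: mg sin θ = μ_s mg cos θ.
Hence tan θ = μ_s = 0.65, so θ = arctan(0.65) = 33.0239°.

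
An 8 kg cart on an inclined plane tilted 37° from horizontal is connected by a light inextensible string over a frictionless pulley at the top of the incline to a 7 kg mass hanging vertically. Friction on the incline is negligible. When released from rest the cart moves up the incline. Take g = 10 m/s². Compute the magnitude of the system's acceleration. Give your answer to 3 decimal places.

1.457 m/s²

For the cart on the incline: the weight component along the slope is m₁g sin 37° = 8 × 10 × 0.6018 = 48.144 N and the normal force is N = m₁g cos 37° = 63.891 N.
Newton's second law for the cart (up-slope positive): T − 48.144 = 8 a. For the hanging mass (downward positive): 7 × 10 − T = 7 a.
Adding the two equations eliminates T: 21.856 = 15 a, so a = 1.4571 m/s².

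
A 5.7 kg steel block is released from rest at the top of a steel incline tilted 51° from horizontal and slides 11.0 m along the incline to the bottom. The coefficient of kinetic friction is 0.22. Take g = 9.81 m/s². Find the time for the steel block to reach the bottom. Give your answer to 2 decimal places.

1.87 s

The weight component along the incline is mg sin 51° = 43.456 N and the normal force is N = mg cos 51° = 35.190 N.
Friction up the slope is f = μN = 0.22 × 35.190 = 7.742 N, so the net downslope force is 43.456 − 7.742 = 35.714 N and a = 35.714 / 5.7 = 6.2656 m/s².
Starting from rest, L = ½at², so t = √(2L/a) = √(2 × 11.0 / 6.2656) = 1.8738 s.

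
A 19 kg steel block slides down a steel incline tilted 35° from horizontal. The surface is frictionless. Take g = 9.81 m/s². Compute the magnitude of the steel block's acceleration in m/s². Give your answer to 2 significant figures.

5.6 m/s²

Resolving the weight along the incline: the component pulling the steel block down the slope is mg sin 35° = 19 × 9.81 × 0.5736 = 106.913 N, and the normal force is N = mg cos 35° = 19 × 9.81 × 0.8192 = 152.691 N.
With no friction the net force along the incline is 106.913 N, so a = g sin 35° = 106.913 / 19 = 5.6270 m/s².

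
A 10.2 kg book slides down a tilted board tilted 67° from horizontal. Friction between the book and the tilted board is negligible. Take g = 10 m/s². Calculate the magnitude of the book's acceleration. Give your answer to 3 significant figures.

Resolving the weight along the incline: the component pulling the book down the slope is mg sin 67° = 10.2 × 10 × 0.9205 = 93.891 N, and the normal force is N = mg cos 67° = 10.2 × 10 × 0.3907 = 39.851 N.
With no friction the net force along the incline is 93.891 N, so a = g sin 67° = 93.891 / 10.2 = 9.2050 m/s².

9.21 m/s²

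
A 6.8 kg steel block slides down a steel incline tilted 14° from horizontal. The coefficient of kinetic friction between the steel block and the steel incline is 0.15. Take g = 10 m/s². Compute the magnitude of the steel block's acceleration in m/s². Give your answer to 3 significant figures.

0.964 m/s²

Resolving the weight along the incline: the component pulling the steel block down the slope is mg sin 14° = 6.8 × 10 × 0.2419 = 16.449 N, and the normal force is N = mg cos 14° = 6.8 × 10 × 0.9703 = 65.980 N.
Kinetic friction acts up the slope with magnitude f = μN = 0.15 × 65.980 = 9.897 N.
Net force along the incline is 16.449 − 9.897 = 6.552 N, so a = 6.552 / 6.8 = 0.9635 m/s².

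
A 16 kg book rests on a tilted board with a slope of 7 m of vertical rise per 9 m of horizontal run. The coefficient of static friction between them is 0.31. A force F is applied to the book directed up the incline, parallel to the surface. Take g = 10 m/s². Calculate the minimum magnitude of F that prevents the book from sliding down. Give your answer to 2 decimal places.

59.08 N

The normal force is N = mg cos 37.87° = 126.296 N. With F at its minimum the book is on the verge of sliding down, so static friction is at its maximum μ_s N = 0.31 × 126.296 = 39.152 N and acts up the slope.
Equilibrium along the incline: F + μ_s N = mg sin 37.87°, so F = 98.230 − 39.152 = 59.078 N.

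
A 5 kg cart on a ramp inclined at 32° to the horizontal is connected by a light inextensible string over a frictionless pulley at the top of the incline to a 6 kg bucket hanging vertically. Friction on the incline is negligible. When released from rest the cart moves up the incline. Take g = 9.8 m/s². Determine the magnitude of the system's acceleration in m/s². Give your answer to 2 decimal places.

For the cart on the incline: the weight component along the slope is m₁g sin 32° = 5 × 9.8 × 0.5299 = 25.965 N and the normal force is N = m₁g cos 32° = 41.554 N.
Newton's second law for the cart (up-slope positive): T − 25.965 = 5 a. For the hanging bucket (downward positive): 6 × 9.8 − T = 6 a.
Adding the two equations eliminates T: 32.835 = 11 a, so a = 2.9850 m/s².

2.98 m/s²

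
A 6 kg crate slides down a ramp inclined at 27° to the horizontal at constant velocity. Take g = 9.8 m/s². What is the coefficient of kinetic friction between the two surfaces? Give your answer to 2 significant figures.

0.51

At constant velocity the net force along the incline is zero: mg sin 27° = μ mg cos 27°.
So μ = tan 27° = 0.4540 / 0.8910 = 0.5095.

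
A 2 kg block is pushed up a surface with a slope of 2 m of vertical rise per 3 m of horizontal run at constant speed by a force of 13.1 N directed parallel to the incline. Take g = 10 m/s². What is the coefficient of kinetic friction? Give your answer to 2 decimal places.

0.12

At constant speed ΣF = 0 along the incline. The applied 13.1 N acts up the slope; the weight component mg sin 33.69° = 11.094 N and kinetic friction μN both act down the slope.
So 13.1 = 11.094 + μ × 16.641, giving μ = (13.1 − 11.094) / 16.641 = 0.1205.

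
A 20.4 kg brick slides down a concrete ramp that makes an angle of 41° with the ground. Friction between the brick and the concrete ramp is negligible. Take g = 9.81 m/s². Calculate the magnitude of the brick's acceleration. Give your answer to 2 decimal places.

Resolving the weight along the incline: the component pulling the brick down the slope is mg sin 41° = 20.4 × 9.81 × 0.6561 = 131.301 N, and the normal force is N = mg cos 41° = 20.4 × 9.81 × 0.7547 = 151.034 N.
With no friction the net force along the incline is 131.301 N, so a = g sin 41° = 131.301 / 20.4 = 6.4363 m/s².

6.44 m/s²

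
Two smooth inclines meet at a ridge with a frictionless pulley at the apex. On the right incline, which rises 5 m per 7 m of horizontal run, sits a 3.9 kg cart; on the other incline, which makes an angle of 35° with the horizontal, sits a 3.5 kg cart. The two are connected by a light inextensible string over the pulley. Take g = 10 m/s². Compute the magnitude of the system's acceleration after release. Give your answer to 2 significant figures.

0.35 m/s²

Resolve each weight along its own incline: the 3.9 kg mass has component 3.9 × 10 × sin 35.54° = 22.668 N down its slope, and the 3.5 kg mass has 3.5 × 10 × sin 35° = 20.075 N down its slope.
The 3.9 kg side's 22.668 N exceeds the other side's 20.075 N, so that mass slides down and the 3.5 kg mass slides up. Taking that direction as positive, Newton's second law for the whole system gives 22.668 − 20.075 = (3.9 + 3.5) a, so a = 2.593 / 7.4 = 0.3504 m/s².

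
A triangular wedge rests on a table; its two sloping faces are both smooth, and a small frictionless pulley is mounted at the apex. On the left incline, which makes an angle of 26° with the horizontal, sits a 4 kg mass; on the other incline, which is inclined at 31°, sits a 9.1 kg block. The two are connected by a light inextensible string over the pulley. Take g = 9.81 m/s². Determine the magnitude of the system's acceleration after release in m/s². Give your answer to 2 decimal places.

Resolve each weight along its own incline: the 4 kg mass has component 4 × 9.81 × sin 26° = 17.202 N down its slope, and the 9.1 kg mass has 9.1 × 9.81 × sin 31° = 45.978 N down its slope.
The 9.1 kg side's 45.978 N exceeds the other side's 17.202 N, so that mass slides down and the 4 kg mass slides up. Taking that direction as positive, Newton's second law for the whole system gives 45.978 − 17.202 = (4 + 9.1) a, so a = 28.776 / 13.1 = 2.1966 m/s².

2.20 m/s²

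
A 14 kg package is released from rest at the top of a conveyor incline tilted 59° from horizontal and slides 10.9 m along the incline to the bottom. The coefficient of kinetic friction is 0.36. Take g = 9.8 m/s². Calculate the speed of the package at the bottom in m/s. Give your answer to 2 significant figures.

The weight component along the incline is mg sin 59° = 117.603 N and the normal force is N = mg cos 59° = 70.663 N.
Friction up the slope is f = μN = 0.36 × 70.663 = 25.439 N, so the net downslope force is 117.603 − 25.439 = 92.164 N and a = 92.164 / 14 = 6.5831 m/s².
Starting from rest over a distance of 10.9 m, v² = 2aL = 2 × 6.5831 × 10.9 = 143.5116, so v = 11.9796 m/s.

12 m/s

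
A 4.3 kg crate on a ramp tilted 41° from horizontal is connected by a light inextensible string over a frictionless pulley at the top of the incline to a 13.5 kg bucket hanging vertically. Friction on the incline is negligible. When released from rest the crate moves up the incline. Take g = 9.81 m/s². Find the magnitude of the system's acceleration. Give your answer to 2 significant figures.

For the crate on the incline: the weight component along the slope is m₁g sin 41° = 4.3 × 9.81 × 0.6561 = 27.676 N and the normal force is N = m₁g cos 41° = 31.836 N.
Newton's second law for the crate (up-slope positive): T − 27.676 = 4.3 a. For the hanging bucket (downward positive): 13.5 × 9.81 − T = 13.5 a.
Adding the two equations eliminates T: 104.759 = 17.8 a, so a = 5.8853 m/s².

5.9 m/s²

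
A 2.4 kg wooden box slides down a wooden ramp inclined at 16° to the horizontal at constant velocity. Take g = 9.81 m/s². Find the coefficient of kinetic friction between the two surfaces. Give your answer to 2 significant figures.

0.29

At constant velocity the net force along the incline is zero: mg sin 16° = μ mg cos 16°.
So μ = tan 16° = 0.2756 / 0.9613 = 0.2867.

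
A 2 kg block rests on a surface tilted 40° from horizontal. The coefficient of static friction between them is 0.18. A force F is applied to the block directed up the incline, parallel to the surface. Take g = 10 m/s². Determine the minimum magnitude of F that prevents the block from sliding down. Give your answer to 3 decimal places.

10.098 N

The normal force is N = mg cos 40° = 15.321 N. With F at its minimum the block is on the verge of sliding down, so static friction is at its maximum μ_s N = 0.18 × 15.321 = 2.758 N and acts up the slope.
Equilibrium along the incline: F + μ_s N = mg sin 40°, so F = 12.856 − 2.758 = 10.098 N.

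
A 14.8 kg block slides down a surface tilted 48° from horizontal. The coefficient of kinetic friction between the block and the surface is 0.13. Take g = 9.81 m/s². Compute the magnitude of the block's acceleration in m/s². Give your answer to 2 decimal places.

Resolving the weight along the incline: the component pulling the block down the slope is mg sin 48° = 14.8 × 9.81 × 0.7431 = 107.889 N, and the normal force is N = mg cos 48° = 14.8 × 9.81 × 0.6691 = 97.145 N.
Kinetic friction acts up the slope with magnitude f = μN = 0.13 × 97.145 = 12.629 N.
Net force along the incline is 107.889 − 12.629 = 95.260 N, so a = 95.260 / 14.8 = 6.4365 m/s².

6.44 m/s²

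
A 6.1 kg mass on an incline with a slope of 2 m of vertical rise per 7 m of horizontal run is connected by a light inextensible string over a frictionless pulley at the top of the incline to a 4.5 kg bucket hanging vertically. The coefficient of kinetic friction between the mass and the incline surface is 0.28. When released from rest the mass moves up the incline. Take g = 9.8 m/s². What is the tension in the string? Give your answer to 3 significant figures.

39.2 N

For the mass on the incline: the weight component along the slope is m₁g sin 15.95° = 6.1 × 9.8 × 0.2747 = 16.422 N and the normal force is N = m₁g cos 15.95° = 57.480 N.
Kinetic friction opposes the mass's motion up the incline: f = μN = 0.28 × 57.480 = 16.094 N acting down the slope.
Newton's second law for the mass (up-slope positive): T − 16.422 − 16.094 = 6.1 a. For the hanging bucket (downward positive): 4.5 × 9.8 − T = 4.5 a.
Adding the two equations eliminates T: 11.584 = 10.6 a, so a = 1.0928 m/s².
Then from the hanging bucket's equation, T = 4.5 × (9.8 − 1.0928) = 39.182 N.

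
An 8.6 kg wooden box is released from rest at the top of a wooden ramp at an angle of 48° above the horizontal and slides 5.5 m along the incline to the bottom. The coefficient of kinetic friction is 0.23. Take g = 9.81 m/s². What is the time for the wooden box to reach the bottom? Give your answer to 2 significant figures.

The weight component along the incline is mg sin 48° = 62.696 N and the normal force is N = mg cos 48° = 56.452 N.
Friction up the slope is f = μN = 0.23 × 56.452 = 12.984 N, so the net downslope force is 62.696 − 12.984 = 49.712 N and a = 49.712 / 8.6 = 5.7805 m/s².
Starting from rest, L = ½at², so t = √(2L/a) = √(2 × 5.5 / 5.7805) = 1.3795 s.

1.4 s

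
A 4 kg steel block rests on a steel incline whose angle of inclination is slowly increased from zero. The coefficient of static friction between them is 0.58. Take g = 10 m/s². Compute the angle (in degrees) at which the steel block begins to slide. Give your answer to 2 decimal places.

At the threshold of sliding, static friction is at its maximum μ_s N and exactly balances the weight component along the incline: mg sin θ = μ_s mg cos θ.
Hence tan θ = μ_s = 0.58, so θ = arctan(0.58) = 30.1137°.

30.11°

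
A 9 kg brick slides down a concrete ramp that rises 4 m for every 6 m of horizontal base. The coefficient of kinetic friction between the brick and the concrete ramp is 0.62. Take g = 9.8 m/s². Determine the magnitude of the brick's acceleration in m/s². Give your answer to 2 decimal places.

Resolving the weight along the incline: the component pulling the brick down the slope is mg sin 33.69° = 9 × 9.8 × 0.5547 = 48.925 N, and the normal force is N = mg cos 33.69° = 9 × 9.8 × 0.8321 = 73.391 N.
Kinetic friction acts up the slope with magnitude f = μN = 0.62 × 73.391 = 45.502 N.
Net force along the incline is 48.925 − 45.502 = 3.423 N, so a = 3.423 / 9 = 0.3803 m/s².

0.38 m/s²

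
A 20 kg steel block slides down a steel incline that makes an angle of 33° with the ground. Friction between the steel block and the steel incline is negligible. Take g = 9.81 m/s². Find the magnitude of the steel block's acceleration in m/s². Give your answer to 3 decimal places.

5.343 m/s²

Resolving the weight along the incline: the component pulling the steel block down the slope is mg sin 33° = 20 × 9.81 × 0.5446 = 106.851 N, and the normal force is N = mg cos 33° = 20 × 9.81 × 0.8387 = 164.553 N.
With no friction the net force along the incline is 106.851 N, so a = g sin 33° = 106.851 / 20 = 5.3426 m/s².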